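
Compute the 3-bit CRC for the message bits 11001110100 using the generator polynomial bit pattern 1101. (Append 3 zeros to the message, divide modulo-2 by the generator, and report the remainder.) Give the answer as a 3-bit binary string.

Append 3 zeros: 11001110100000. Divide by 1101 (XOR where the leading bit is 1):
  pos 0: 1100 XOR 1101 = 0001
  pos 3: 1111 XOR 1101 = 0010
  pos 5: 1001 XOR 1101 = 0100
  pos 6: 1000 XOR 1101 = 0101
  pos 7: 1010 XOR 1101 = 0111
  pos 8: 1110 XOR 1101 = 0011
  pos 10: 1100 XOR 1101 = 0001
Remainder (last 3 bits) = 001. This is the CRC / FCS.

001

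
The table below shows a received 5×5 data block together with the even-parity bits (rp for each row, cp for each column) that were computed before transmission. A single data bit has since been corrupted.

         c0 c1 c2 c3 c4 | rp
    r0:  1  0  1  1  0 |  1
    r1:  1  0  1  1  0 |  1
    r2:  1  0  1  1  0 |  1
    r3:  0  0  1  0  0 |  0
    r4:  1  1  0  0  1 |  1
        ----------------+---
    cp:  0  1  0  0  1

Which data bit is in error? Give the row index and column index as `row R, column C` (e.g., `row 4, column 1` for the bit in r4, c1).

row 3, column 3

Recompute each row's even parity and compare to rp:
  r0: data parity 1, sent rp 1 → ok
  r1: data parity 1, sent rp 1 → ok
  r2: data parity 1, sent rp 1 → ok
  r3: data parity 1, sent rp 0 → mismatch
  r4: data parity 1, sent rp 1 → ok
Recompute each column's even parity and compare to cp:
  c0: data parity 0, sent cp 0 → ok
  c1: data parity 1, sent cp 1 → ok
  c2: data parity 0, sent cp 0 → ok
  c3: data parity 1, sent cp 0 → mismatch
  c4: data parity 1, sent cp 1 → ok
Exactly one row (r3) and one column (c3) fail → the flipped bit is at their intersection.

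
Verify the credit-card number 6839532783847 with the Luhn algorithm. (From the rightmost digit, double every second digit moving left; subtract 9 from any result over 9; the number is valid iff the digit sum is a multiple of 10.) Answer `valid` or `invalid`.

valid

From the right, keep odd positions and double even positions (subtract 9 from any doubled value over 9):
  doubled (positions 2,4,...): 8 6 5 6 9 7 → sum 41
  kept (positions 1,3,...): 7 8 8 2 5 3 6 → sum 39
Total = 80.
80 mod 10 = 0, so the number is valid.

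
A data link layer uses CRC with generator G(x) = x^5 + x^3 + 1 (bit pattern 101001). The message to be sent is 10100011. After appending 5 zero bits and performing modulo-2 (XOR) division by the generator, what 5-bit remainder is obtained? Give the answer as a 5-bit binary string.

Append 5 zeros: 1010001100000. Divide by 101001 (XOR where the leading bit is 1):
  pos 0: 101000 XOR 101001 = 000001
  pos 5: 111000 XOR 101001 = 010001
  pos 6: 100010 XOR 101001 = 001011
Remainder (last 5 bits) = 10110. This is the CRC / FCS.

10110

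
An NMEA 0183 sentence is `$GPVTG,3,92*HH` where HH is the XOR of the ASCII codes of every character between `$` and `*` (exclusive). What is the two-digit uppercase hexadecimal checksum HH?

6A

XOR the ASCII codes of the payload characters:
  'G' = 0x47 → acc = 0x47
  'P' = 0x50 → acc = 0x17
  'V' = 0x56 → acc = 0x41
  'T' = 0x54 → acc = 0x15
  'G' = 0x47 → acc = 0x52
  ',' = 0x2C → acc = 0x7E
  '3' = 0x33 → acc = 0x4D
  ',' = 0x2C → acc = 0x61
  '9' = 0x39 → acc = 0x58
  '2' = 0x32 → acc = 0x6A
Checksum = 0x6A.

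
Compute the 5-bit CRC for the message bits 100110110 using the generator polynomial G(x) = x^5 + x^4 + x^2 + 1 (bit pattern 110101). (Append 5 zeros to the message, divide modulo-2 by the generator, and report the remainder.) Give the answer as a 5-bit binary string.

00111

Append 5 zeros: 10011011000000. Divide by 110101 (XOR where the leading bit is 1):
  pos 0: 100110 XOR 110101 = 010011
  pos 1: 100111 XOR 110101 = 010010
  pos 2: 100101 XOR 110101 = 010000
  pos 3: 100000 XOR 110101 = 010101
  pos 4: 101010 XOR 110101 = 011111
  pos 5: 111110 XOR 110101 = 001011
  pos 7: 101100 XOR 110101 = 011001
  pos 8: 110010 XOR 110101 = 000111
Remainder (last 5 bits) = 00111. This is the CRC / FCS.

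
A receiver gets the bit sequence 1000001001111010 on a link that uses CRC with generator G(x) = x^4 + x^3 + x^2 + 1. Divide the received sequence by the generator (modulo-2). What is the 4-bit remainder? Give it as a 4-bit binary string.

Modulo-2 division of 1000001001111010 by 11101:
  pos 0: 10000 XOR 11101 = 01101
  pos 1: 11010 XOR 11101 = 00111
  pos 3: 11110 XOR 11101 = 00011
  pos 6: 11011 XOR 11101 = 00110
  pos 8: 11011 XOR 11101 = 00110
  pos 10: 11001 XOR 11101 = 00100
Remainder = 1000 (nonzero — an error is detected).

1000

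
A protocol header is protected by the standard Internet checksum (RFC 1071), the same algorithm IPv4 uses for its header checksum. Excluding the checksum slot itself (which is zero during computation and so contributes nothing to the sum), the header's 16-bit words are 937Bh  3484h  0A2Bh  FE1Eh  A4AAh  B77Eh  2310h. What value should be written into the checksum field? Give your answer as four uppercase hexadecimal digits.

B07C

One's-complement addition (fold any carry out of bit 15 back into bit 0):
  0x937B + 0x3484 = 0x0C7FF
  0xC7FF + 0x0A2B = 0x0D22A
  0xD22A + 0xFE1E = 0x1D048 → wrap carry → 0xD049
  0xD049 + 0xA4AA = 0x174F3 → wrap carry → 0x74F4
  0x74F4 + 0xB77E = 0x12C72 → wrap carry → 0x2C73
  0x2C73 + 0x2310 = 0x04F83
One's-complement sum = 0x4F83.
Checksum = ~0x4F83 & 0xFFFF = 0xB07C.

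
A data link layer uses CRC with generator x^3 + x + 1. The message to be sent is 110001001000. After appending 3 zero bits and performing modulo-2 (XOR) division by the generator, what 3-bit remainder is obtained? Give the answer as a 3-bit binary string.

Append 3 zeros: 110001001000000. Divide by 1011 (XOR where the leading bit is 1):
  pos 0: 1100 XOR 1011 = 0111
  pos 1: 1110 XOR 1011 = 0101
  pos 2: 1011 XOR 1011 = 0000
  pos 8: 1000 XOR 1011 = 0011
  pos 10: 1100 XOR 1011 = 0111
  pos 11: 1110 XOR 1011 = 0101
Remainder (last 3 bits) = 101. This is the CRC / FCS.

101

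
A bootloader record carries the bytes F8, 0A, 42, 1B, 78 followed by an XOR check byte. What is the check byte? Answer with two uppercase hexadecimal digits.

D3

XOR the bytes together:
  start with 0xF8
  0xF8 ⊕ 0x0A = 0xF2
  0xF2 ⊕ 0x42 = 0xB0
  0xB0 ⊕ 0x1B = 0xAB
  0xAB ⊕ 0x78 = 0xD3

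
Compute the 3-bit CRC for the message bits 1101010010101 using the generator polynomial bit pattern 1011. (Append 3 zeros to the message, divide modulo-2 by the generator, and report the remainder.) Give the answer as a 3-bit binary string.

Append 3 zeros: 1101010010101000. Divide by 1011 (XOR where the leading bit is 1):
  pos 0: 1101 XOR 1011 = 0110
  pos 1: 1100 XOR 1011 = 0111
  pos 2: 1111 XOR 1011 = 0100
  pos 3: 1000 XOR 1011 = 0011
  pos 5: 1101 XOR 1011 = 0110
  pos 6: 1100 XOR 1011 = 0111
  pos 7: 1111 XOR 1011 = 0100
  pos 8: 1000 XOR 1011 = 0011
  pos 10: 1110 XOR 1011 = 0101
  pos 11: 1010 XOR 1011 = 0001
Remainder (last 3 bits) = 010. This is the CRC / FCS.

010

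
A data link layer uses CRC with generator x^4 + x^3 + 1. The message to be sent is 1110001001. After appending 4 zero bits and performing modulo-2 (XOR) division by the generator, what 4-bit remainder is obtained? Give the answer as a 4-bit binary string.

Append 4 zeros: 11100010010000. Divide by 11001 (XOR where the leading bit is 1):
  pos 0: 11100 XOR 11001 = 00101
  pos 2: 10101 XOR 11001 = 01100
  pos 3: 11000 XOR 11001 = 00001
  pos 7: 10100 XOR 11001 = 01101
  pos 8: 11010 XOR 11001 = 00011
Remainder (last 4 bits) = 0110. This is the CRC / FCS.

0110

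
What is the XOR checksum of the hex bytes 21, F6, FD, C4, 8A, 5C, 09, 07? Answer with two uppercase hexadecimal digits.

XOR the bytes together:
  start with 0x21
  0x21 ⊕ 0xF6 = 0xD7
  0xD7 ⊕ 0xFD = 0x2A
  0x2A ⊕ 0xC4 = 0xEE
  0xEE ⊕ 0x8A = 0x64
  0x64 ⊕ 0x5C = 0x38
  0x38 ⊕ 0x09 = 0x31
  0x31 ⊕ 0x07 = 0x36

36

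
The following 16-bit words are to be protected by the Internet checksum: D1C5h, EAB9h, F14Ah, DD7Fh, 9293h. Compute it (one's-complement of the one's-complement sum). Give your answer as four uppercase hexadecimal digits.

E221

One's-complement addition (fold any carry out of bit 15 back into bit 0):
  0xD1C5 + 0xEAB9 = 0x1BC7E → wrap carry → 0xBC7F
  0xBC7F + 0xF14A = 0x1ADC9 → wrap carry → 0xADCA
  0xADCA + 0xDD7F = 0x18B49 → wrap carry → 0x8B4A
  0x8B4A + 0x9293 = 0x11DDD → wrap carry → 0x1DDE
One's-complement sum = 0x1DDE.
Checksum = ~0x1DDE & 0xFFFF = 0xE221.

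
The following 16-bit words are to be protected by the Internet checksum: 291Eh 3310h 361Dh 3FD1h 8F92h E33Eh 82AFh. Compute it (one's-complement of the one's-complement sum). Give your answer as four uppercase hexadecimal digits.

One's-complement addition (fold any carry out of bit 15 back into bit 0):
  0x291E + 0x3310 = 0x05C2E
  0x5C2E + 0x361D = 0x0924B
  0x924B + 0x3FD1 = 0x0D21C
  0xD21C + 0x8F92 = 0x161AE → wrap carry → 0x61AF
  0x61AF + 0xE33E = 0x144ED → wrap carry → 0x44EE
  0x44EE + 0x82AF = 0x0C79D
One's-complement sum = 0xC79D.
Checksum = ~0xC79D & 0xFFFF = 0x3862.

3862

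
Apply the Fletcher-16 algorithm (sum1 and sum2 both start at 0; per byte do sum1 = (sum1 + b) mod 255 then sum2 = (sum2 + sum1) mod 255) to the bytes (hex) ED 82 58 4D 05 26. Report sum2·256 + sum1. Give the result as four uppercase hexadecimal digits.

9941

Running sums (mod 255):
  after byte 0 (ED): sum1=237, sum2=237
  after byte 1 (82): sum1=112, sum2=94
  after byte 2 (58): sum1=200, sum2=39
  after byte 3 (4D): sum1=22, sum2=61
  after byte 4 (05): sum1=27, sum2=88
  after byte 5 (26): sum1=65, sum2=153
Checksum = sum2·256 + sum1 = 153·256 + 65 = 39233 = 0x9941.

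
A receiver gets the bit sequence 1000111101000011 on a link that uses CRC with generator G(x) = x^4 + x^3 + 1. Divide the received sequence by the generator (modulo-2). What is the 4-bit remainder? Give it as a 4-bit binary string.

0001

Modulo-2 division of 1000111101000011 by 11001:
  pos 0: 10001 XOR 11001 = 01000
  pos 1: 10001 XOR 11001 = 01000
  pos 2: 10001 XOR 11001 = 01000
  pos 3: 10001 XOR 11001 = 01000
  pos 4: 10000 XOR 11001 = 01001
  pos 5: 10011 XOR 11001 = 01010
  pos 6: 10100 XOR 11001 = 01101
  pos 7: 11010 XOR 11001 = 00011
  pos 10: 11001 XOR 11001 = 00000
Remainder = 0001 (nonzero — an error is detected).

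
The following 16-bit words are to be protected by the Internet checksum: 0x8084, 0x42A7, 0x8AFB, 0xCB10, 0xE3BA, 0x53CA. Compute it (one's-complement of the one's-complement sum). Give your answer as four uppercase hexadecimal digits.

One's-complement addition (fold any carry out of bit 15 back into bit 0):
  0x8084 + 0x42A7 = 0x0C32B
  0xC32B + 0x8AFB = 0x14E26 → wrap carry → 0x4E27
  0x4E27 + 0xCB10 = 0x11937 → wrap carry → 0x1938
  0x1938 + 0xE3BA = 0x0FCF2
  0xFCF2 + 0x53CA = 0x150BC → wrap carry → 0x50BD
One's-complement sum = 0x50BD.
Checksum = ~0x50BD & 0xFFFF = 0xAF42.

AF42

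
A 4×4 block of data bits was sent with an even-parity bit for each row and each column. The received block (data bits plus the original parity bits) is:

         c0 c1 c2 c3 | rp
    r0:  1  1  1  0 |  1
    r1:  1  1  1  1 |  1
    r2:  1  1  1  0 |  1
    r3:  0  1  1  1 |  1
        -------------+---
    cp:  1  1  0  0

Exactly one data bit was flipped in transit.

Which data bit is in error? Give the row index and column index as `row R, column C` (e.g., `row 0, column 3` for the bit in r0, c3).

Recompute each row's even parity and compare to rp:
  r0: data parity 1, sent rp 1 → ok
  r1: data parity 0, sent rp 1 → mismatch
  r2: data parity 1, sent rp 1 → ok
  r3: data parity 1, sent rp 1 → ok
Recompute each column's even parity and compare to cp:
  c0: data parity 1, sent cp 1 → ok
  c1: data parity 0, sent cp 1 → mismatch
  c2: data parity 0, sent cp 0 → ok
  c3: data parity 0, sent cp 0 → ok
Exactly one row (r1) and one column (c1) fail → the flipped bit is at their intersection.

row 1, column 1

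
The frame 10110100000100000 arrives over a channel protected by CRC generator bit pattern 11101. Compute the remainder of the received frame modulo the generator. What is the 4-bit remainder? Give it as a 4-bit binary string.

0001

Modulo-2 division of 10110100000100000 by 11101:
  pos 0: 10110 XOR 11101 = 01011
  pos 1: 10111 XOR 11101 = 01010
  pos 2: 10100 XOR 11101 = 01001
  pos 3: 10010 XOR 11101 = 01111
  pos 4: 11110 XOR 11101 = 00011
  pos 7: 11001 XOR 11101 = 00100
  pos 9: 10000 XOR 11101 = 01101
  pos 10: 11010 XOR 11101 = 00111
  pos 12: 11100 XOR 11101 = 00001
Remainder = 0001 (nonzero — an error is detected).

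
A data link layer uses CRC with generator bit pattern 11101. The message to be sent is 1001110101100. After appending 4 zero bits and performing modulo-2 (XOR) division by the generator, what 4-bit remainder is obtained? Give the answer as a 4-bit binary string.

Append 4 zeros: 10011101011000000. Divide by 11101 (XOR where the leading bit is 1):
  pos 0: 10011 XOR 11101 = 01110
  pos 1: 11101 XOR 11101 = 00000
  pos 7: 10110 XOR 11101 = 01011
  pos 8: 10110 XOR 11101 = 01011
  pos 9: 10110 XOR 11101 = 01011
  pos 10: 10110 XOR 11101 = 01011
  pos 11: 10110 XOR 11101 = 01011
  pos 12: 10110 XOR 11101 = 01011
Remainder (last 4 bits) = 1011. This is the CRC / FCS.

1011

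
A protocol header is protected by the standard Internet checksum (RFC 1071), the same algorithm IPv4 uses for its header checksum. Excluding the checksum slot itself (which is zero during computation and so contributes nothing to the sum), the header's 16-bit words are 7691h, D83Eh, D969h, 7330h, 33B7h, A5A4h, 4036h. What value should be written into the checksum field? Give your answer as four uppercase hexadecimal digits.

4B03

One's-complement addition (fold any carry out of bit 15 back into bit 0):
  0x7691 + 0xD83E = 0x14ECF → wrap carry → 0x4ED0
  0x4ED0 + 0xD969 = 0x12839 → wrap carry → 0x283A
  0x283A + 0x7330 = 0x09B6A
  0x9B6A + 0x33B7 = 0x0CF21
  0xCF21 + 0xA5A4 = 0x174C5 → wrap carry → 0x74C6
  0x74C6 + 0x4036 = 0x0B4FC
One's-complement sum = 0xB4FC.
Checksum = ~0xB4FC & 0xFFFF = 0x4B03.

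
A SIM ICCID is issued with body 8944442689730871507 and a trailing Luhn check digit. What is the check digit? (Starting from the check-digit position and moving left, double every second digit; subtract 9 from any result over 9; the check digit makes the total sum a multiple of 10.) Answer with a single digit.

Partial digits right→left: 7 0 5 1 7 8 0 3 7 9 8 6 2 4 4 4 4 9 8
Double every second digit counting from the check-digit position (so the 1st, 3rd, 5th, ... of the partial from the right).
  doubled (with −9 where >9): 5 1 5 0 5 7 4 8 8 7 → sum 50
  kept as-is: 0 1 8 3 9 6 4 4 9 → sum 44
Total = 50 + 44 = 94.
Check digit = (10 − (94 mod 10)) mod 10 = 6.

6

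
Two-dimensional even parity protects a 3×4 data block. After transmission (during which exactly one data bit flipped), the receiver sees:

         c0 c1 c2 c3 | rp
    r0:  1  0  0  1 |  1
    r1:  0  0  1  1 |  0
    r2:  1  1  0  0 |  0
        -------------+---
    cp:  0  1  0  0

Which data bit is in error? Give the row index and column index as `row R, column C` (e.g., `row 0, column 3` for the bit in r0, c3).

Recompute each row's even parity and compare to rp:
  r0: data parity 0, sent rp 1 → mismatch
  r1: data parity 0, sent rp 0 → ok
  r2: data parity 0, sent rp 0 → ok
Recompute each column's even parity and compare to cp:
  c0: data parity 0, sent cp 0 → ok
  c1: data parity 1, sent cp 1 → ok
  c2: data parity 1, sent cp 0 → mismatch
  c3: data parity 0, sent cp 0 → ok
Exactly one row (r0) and one column (c2) fail → the flipped bit is at their intersection.

row 0, column 2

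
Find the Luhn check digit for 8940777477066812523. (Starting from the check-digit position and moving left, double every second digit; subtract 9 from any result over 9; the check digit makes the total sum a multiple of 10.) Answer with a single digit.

3

Partial digits right→left: 3 2 5 2 1 8 6 6 0 7 7 4 7 7 7 0 4 9 8
Double every second digit counting from the check-digit position (so the 1st, 3rd, 5th, ... of the partial from the right).
  doubled (with −9 where >9): 6 1 2 3 0 5 5 5 8 7 → sum 42
  kept as-is: 2 2 8 6 7 4 7 0 9 → sum 45
Total = 42 + 45 = 87.
Check digit = (10 − (87 mod 10)) mod 10 = 3.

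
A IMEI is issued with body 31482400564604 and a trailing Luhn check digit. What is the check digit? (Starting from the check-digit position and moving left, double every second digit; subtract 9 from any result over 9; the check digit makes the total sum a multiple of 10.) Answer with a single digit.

1

Partial digits right→left: 4 0 6 4 6 5 0 0 4 2 8 4 1 3
Double every second digit counting from the check-digit position (so the 1st, 3rd, 5th, ... of the partial from the right).
  doubled (with −9 where >9): 8 3 3 0 8 7 2 → sum 31
  kept as-is: 0 4 5 0 2 4 3 → sum 18
Total = 31 + 18 = 49.
Check digit = (10 − (49 mod 10)) mod 10 = 1.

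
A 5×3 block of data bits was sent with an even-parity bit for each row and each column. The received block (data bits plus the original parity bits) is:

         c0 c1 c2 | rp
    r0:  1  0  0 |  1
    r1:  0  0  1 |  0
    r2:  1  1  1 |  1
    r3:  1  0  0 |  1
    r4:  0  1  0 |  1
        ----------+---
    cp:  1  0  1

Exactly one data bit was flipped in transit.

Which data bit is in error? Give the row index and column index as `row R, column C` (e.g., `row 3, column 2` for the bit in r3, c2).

Recompute each row's even parity and compare to rp:
  r0: data parity 1, sent rp 1 → ok
  r1: data parity 1, sent rp 0 → mismatch
  r2: data parity 1, sent rp 1 → ok
  r3: data parity 1, sent rp 1 → ok
  r4: data parity 1, sent rp 1 → ok
Recompute each column's even parity and compare to cp:
  c0: data parity 1, sent cp 1 → ok
  c1: data parity 0, sent cp 0 → ok
  c2: data parity 0, sent cp 1 → mismatch
Exactly one row (r1) and one column (c2) fail → the flipped bit is at their intersection.

row 1, column 2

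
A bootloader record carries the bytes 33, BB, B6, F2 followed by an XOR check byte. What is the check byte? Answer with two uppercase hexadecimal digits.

XOR the bytes together:
  start with 0x33
  0x33 ⊕ 0xBB = 0x88
  0x88 ⊕ 0xB6 = 0x3E
  0x3E ⊕ 0xF2 = 0xCC

CC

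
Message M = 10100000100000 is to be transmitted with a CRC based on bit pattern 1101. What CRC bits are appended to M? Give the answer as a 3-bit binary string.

111

Append 3 zeros: 10100000100000000. Divide by 1101 (XOR where the leading bit is 1):
  pos 0: 1010 XOR 1101 = 0111
  pos 1: 1110 XOR 1101 = 0011
  pos 3: 1100 XOR 1101 = 0001
  pos 6: 1010 XOR 1101 = 0111
  pos 7: 1110 XOR 1101 = 0011
  pos 9: 1100 XOR 1101 = 0001
  pos 12: 1000 XOR 1101 = 0101
  pos 13: 1010 XOR 1101 = 0111
Remainder (last 3 bits) = 111. This is the CRC / FCS.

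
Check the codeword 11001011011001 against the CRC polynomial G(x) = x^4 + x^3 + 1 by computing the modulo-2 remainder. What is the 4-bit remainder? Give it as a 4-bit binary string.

1000

Modulo-2 division of 11001011011001 by 11001:
  pos 0: 11001 XOR 11001 = 00000
  pos 6: 11011 XOR 11001 = 00010
  pos 9: 10001 XOR 11001 = 01000
Remainder = 1000 (nonzero — an error is detected).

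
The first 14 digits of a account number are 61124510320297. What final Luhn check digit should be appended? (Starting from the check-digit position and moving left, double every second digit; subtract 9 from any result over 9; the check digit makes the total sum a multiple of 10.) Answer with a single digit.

Partial digits right→left: 7 9 2 0 2 3 0 1 5 4 2 1 1 6
Double every second digit counting from the check-digit position (so the 1st, 3rd, 5th, ... of the partial from the right).
  doubled (with −9 where >9): 5 4 4 0 1 4 2 → sum 20
  kept as-is: 9 0 3 1 4 1 6 → sum 24
Total = 20 + 24 = 44.
Check digit = (10 − (44 mod 10)) mod 10 = 6.

6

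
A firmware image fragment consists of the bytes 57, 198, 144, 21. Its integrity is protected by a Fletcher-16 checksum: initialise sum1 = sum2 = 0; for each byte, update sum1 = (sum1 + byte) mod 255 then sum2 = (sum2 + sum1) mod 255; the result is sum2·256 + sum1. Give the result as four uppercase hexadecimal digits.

6FA5

Running sums (mod 255):
  after byte 0 (57): sum1=57, sum2=57
  after byte 1 (198): sum1=0, sum2=57
  after byte 2 (144): sum1=144, sum2=201
  after byte 3 (21): sum1=165, sum2=111
Checksum = sum2·256 + sum1 = 111·256 + 165 = 28581 = 0x6FA5.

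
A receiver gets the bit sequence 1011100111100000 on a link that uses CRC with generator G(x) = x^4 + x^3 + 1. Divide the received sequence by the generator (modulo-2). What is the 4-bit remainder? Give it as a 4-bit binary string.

0100

Modulo-2 division of 1011100111100000 by 11001:
  pos 0: 10111 XOR 11001 = 01110
  pos 1: 11100 XOR 11001 = 00101
  pos 3: 10101 XOR 11001 = 01100
  pos 4: 11001 XOR 11001 = 00000
  pos 9: 11000 XOR 11001 = 00001
Remainder = 0100 (nonzero — an error is detected).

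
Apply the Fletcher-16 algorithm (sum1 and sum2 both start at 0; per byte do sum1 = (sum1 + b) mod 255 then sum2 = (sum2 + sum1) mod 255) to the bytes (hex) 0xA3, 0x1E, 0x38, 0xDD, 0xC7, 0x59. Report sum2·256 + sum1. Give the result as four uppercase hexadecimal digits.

Running sums (mod 255):
  after byte 0 (0xA3): sum1=163, sum2=163
  after byte 1 (0x1E): sum1=193, sum2=101
  after byte 2 (0x38): sum1=249, sum2=95
  after byte 3 (0xDD): sum1=215, sum2=55
  after byte 4 (0xC7): sum1=159, sum2=214
  after byte 5 (0x59): sum1=248, sum2=207
Checksum = sum2·256 + sum1 = 207·256 + 248 = 53240 = 0xCFF8.

CFF8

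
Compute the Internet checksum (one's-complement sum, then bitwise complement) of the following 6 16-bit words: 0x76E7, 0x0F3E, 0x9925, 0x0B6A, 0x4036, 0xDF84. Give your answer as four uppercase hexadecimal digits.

B58F

One's-complement addition (fold any carry out of bit 15 back into bit 0):
  0x76E7 + 0x0F3E = 0x08625
  0x8625 + 0x9925 = 0x11F4A → wrap carry → 0x1F4B
  0x1F4B + 0x0B6A = 0x02AB5
  0x2AB5 + 0x4036 = 0x06AEB
  0x6AEB + 0xDF84 = 0x14A6F → wrap carry → 0x4A70
One's-complement sum = 0x4A70.
Checksum = ~0x4A70 & 0xFFFF = 0xB58F.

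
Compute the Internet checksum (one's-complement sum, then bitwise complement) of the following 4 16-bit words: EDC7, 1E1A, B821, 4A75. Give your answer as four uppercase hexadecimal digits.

One's-complement addition (fold any carry out of bit 15 back into bit 0):
  0xEDC7 + 0x1E1A = 0x10BE1 → wrap carry → 0x0BE2
  0x0BE2 + 0xB821 = 0x0C403
  0xC403 + 0x4A75 = 0x10E78 → wrap carry → 0x0E79
One's-complement sum = 0x0E79.
Checksum = ~0x0E79 & 0xFFFF = 0xF186.

F186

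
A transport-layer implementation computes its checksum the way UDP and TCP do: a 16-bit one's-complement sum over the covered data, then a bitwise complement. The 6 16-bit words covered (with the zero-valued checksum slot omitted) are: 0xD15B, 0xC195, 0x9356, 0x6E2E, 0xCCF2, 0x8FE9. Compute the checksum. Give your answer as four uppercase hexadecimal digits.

0EAD

One's-complement addition (fold any carry out of bit 15 back into bit 0):
  0xD15B + 0xC195 = 0x192F0 → wrap carry → 0x92F1
  0x92F1 + 0x9356 = 0x12647 → wrap carry → 0x2648
  0x2648 + 0x6E2E = 0x09476
  0x9476 + 0xCCF2 = 0x16168 → wrap carry → 0x6169
  0x6169 + 0x8FE9 = 0x0F152
One's-complement sum = 0xF152.
Checksum = ~0xF152 & 0xFFFF = 0x0EAD.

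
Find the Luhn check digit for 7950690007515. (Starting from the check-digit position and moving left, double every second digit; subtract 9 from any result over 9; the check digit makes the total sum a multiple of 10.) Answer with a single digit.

Partial digits right→left: 5 1 5 7 0 0 0 9 6 0 5 9 7
Double every second digit counting from the check-digit position (so the 1st, 3rd, 5th, ... of the partial from the right).
  doubled (with −9 where >9): 1 1 0 0 3 1 5 → sum 11
  kept as-is: 1 7 0 9 0 9 → sum 26
Total = 11 + 26 = 37.
Check digit = (10 − (37 mod 10)) mod 10 = 3.

3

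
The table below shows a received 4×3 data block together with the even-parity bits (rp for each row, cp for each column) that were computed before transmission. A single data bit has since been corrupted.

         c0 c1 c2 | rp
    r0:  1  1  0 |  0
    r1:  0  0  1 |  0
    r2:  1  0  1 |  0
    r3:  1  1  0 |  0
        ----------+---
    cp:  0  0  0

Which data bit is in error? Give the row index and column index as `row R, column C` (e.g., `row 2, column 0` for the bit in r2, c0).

Recompute each row's even parity and compare to rp:
  r0: data parity 0, sent rp 0 → ok
  r1: data parity 1, sent rp 0 → mismatch
  r2: data parity 0, sent rp 0 → ok
  r3: data parity 0, sent rp 0 → ok
Recompute each column's even parity and compare to cp:
  c0: data parity 1, sent cp 0 → mismatch
  c1: data parity 0, sent cp 0 → ok
  c2: data parity 0, sent cp 0 → ok
Exactly one row (r1) and one column (c0) fail → the flipped bit is at their intersection.

row 1, column 0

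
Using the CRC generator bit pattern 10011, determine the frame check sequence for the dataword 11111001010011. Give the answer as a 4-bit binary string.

0100

Append 4 zeros: 111110010100110000. Divide by 10011 (XOR where the leading bit is 1):
  pos 0: 11111 XOR 10011 = 01100
  pos 1: 11000 XOR 10011 = 01011
  pos 2: 10110 XOR 10011 = 00101
  pos 4: 10110 XOR 10011 = 00101
  pos 6: 10110 XOR 10011 = 00101
  pos 8: 10101 XOR 10011 = 00110
  pos 10: 11010 XOR 10011 = 01001
  pos 11: 10010 XOR 10011 = 00001
Remainder (last 4 bits) = 0100. This is the CRC / FCS.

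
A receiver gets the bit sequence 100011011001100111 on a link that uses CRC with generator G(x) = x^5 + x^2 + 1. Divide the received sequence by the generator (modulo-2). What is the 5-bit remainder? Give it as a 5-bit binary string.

Modulo-2 division of 100011011001100111 by 100101:
  pos 0: 100011 XOR 100101 = 000110
  pos 3: 110011 XOR 100101 = 010110
  pos 4: 101100 XOR 100101 = 001001
  pos 6: 100101 XOR 100101 = 000000
  pos 12: 100111 XOR 100101 = 000010
Remainder = 00010 (nonzero — an error is detected).

00010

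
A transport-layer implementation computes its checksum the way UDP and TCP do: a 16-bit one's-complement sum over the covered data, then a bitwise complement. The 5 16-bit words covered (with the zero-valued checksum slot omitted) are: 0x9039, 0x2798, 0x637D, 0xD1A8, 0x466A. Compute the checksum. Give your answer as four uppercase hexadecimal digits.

One's-complement addition (fold any carry out of bit 15 back into bit 0):
  0x9039 + 0x2798 = 0x0B7D1
  0xB7D1 + 0x637D = 0x11B4E → wrap carry → 0x1B4F
  0x1B4F + 0xD1A8 = 0x0ECF7
  0xECF7 + 0x466A = 0x13361 → wrap carry → 0x3362
One's-complement sum = 0x3362.
Checksum = ~0x3362 & 0xFFFF = 0xCC9D.

CC9D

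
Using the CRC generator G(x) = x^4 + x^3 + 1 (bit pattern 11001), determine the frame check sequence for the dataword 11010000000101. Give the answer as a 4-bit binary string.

1100

Append 4 zeros: 110100000001010000. Divide by 11001 (XOR where the leading bit is 1):
  pos 0: 11010 XOR 11001 = 00011
  pos 3: 11000 XOR 11001 = 00001
  pos 7: 10001 XOR 11001 = 01000
  pos 8: 10000 XOR 11001 = 01001
  pos 9: 10011 XOR 11001 = 01010
  pos 10: 10100 XOR 11001 = 01101
  pos 11: 11010 XOR 11001 = 00011
Remainder (last 4 bits) = 1100. This is the CRC / FCS.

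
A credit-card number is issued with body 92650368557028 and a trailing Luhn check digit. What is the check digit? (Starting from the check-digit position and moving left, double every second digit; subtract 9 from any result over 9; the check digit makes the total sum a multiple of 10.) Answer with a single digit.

Partial digits right→left: 8 2 0 7 5 5 8 6 3 0 5 6 2 9
Double every second digit counting from the check-digit position (so the 1st, 3rd, 5th, ... of the partial from the right).
  doubled (with −9 where >9): 7 0 1 7 6 1 4 → sum 26
  kept as-is: 2 7 5 6 0 6 9 → sum 35
Total = 26 + 35 = 61.
Check digit = (10 − (61 mod 10)) mod 10 = 9.

9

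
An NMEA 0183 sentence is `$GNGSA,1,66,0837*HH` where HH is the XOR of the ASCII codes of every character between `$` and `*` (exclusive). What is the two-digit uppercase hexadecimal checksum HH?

XOR the ASCII codes of the payload characters:
  'G' = 0x47 → acc = 0x47
  'N' = 0x4E → acc = 0x09
  'G' = 0x47 → acc = 0x4E
  'S' = 0x53 → acc = 0x1D
  'A' = 0x41 → acc = 0x5C
  ',' = 0x2C → acc = 0x70
  '1' = 0x31 → acc = 0x41
  ',' = 0x2C → acc = 0x6D
  '6' = 0x36 → acc = 0x5B
  '6' = 0x36 → acc = 0x6D
  ',' = 0x2C → acc = 0x41
  '0' = 0x30 → acc = 0x71
  '8' = 0x38 → acc = 0x49
  '3' = 0x33 → acc = 0x7A
  '7' = 0x37 → acc = 0x4D
Checksum = 0x4D.

4D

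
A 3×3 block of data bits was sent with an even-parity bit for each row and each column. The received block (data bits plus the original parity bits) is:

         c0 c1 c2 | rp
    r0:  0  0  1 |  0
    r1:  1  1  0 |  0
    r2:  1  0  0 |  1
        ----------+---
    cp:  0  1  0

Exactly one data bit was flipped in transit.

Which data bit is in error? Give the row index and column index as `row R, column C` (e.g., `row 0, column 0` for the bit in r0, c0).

row 0, column 2

Recompute each row's even parity and compare to rp:
  r0: data parity 1, sent rp 0 → mismatch
  r1: data parity 0, sent rp 0 → ok
  r2: data parity 1, sent rp 1 → ok
Recompute each column's even parity and compare to cp:
  c0: data parity 0, sent cp 0 → ok
  c1: data parity 1, sent cp 1 → ok
  c2: data parity 1, sent cp 0 → mismatch
Exactly one row (r0) and one column (c2) fail → the flipped bit is at their intersection.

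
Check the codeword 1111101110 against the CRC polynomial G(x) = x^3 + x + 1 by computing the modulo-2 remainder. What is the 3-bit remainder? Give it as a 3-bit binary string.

Modulo-2 division of 1111101110 by 1011:
  pos 0: 1111 XOR 1011 = 0100
  pos 1: 1001 XOR 1011 = 0010
  pos 3: 1001 XOR 1011 = 0010
  pos 5: 1011 XOR 1011 = 0000
Remainder = 000 (zero — the frame passes the CRC check).

000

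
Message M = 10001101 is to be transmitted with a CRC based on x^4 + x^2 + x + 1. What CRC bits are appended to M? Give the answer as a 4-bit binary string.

1010

Append 4 zeros: 100011010000. Divide by 10111 (XOR where the leading bit is 1):
  pos 0: 10001 XOR 10111 = 00110
  pos 2: 11010 XOR 10111 = 01101
  pos 3: 11011 XOR 10111 = 01100
  pos 4: 11000 XOR 10111 = 01111
  pos 5: 11110 XOR 10111 = 01001
  pos 6: 10010 XOR 10111 = 00101
Remainder (last 4 bits) = 1010. This is the CRC / FCS.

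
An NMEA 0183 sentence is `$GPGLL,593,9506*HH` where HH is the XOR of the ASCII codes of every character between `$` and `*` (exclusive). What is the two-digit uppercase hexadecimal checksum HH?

XOR the ASCII codes of the payload characters:
  'G' = 0x47 → acc = 0x47
  'P' = 0x50 → acc = 0x17
  'G' = 0x47 → acc = 0x50
  'L' = 0x4C → acc = 0x1C
  'L' = 0x4C → acc = 0x50
  ',' = 0x2C → acc = 0x7C
  '5' = 0x35 → acc = 0x49
  '9' = 0x39 → acc = 0x70
  '3' = 0x33 → acc = 0x43
  ',' = 0x2C → acc = 0x6F
  '9' = 0x39 → acc = 0x56
  '5' = 0x35 → acc = 0x63
  '0' = 0x30 → acc = 0x53
  '6' = 0x36 → acc = 0x65
Checksum = 0x65.

65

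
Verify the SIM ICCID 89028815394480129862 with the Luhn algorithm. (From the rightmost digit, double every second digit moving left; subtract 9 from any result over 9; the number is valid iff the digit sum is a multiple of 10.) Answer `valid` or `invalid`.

From the right, keep odd positions and double even positions (subtract 9 from any doubled value over 9):
  doubled (positions 2,4,...): 3 9 2 7 8 6 2 7 0 7 → sum 51
  kept (positions 1,3,...): 2 8 2 0 4 9 5 8 2 9 → sum 49
Total = 100.
100 mod 10 = 0, so the number is valid.

valid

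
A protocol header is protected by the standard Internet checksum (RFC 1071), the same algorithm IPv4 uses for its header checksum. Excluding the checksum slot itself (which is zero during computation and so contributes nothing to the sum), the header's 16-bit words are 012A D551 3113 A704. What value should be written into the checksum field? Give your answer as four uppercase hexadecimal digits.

One's-complement addition (fold any carry out of bit 15 back into bit 0):
  0x012A + 0xD551 = 0x0D67B
  0xD67B + 0x3113 = 0x1078E → wrap carry → 0x078F
  0x078F + 0xA704 = 0x0AE93
One's-complement sum = 0xAE93.
Checksum = ~0xAE93 & 0xFFFF = 0x516C.

516C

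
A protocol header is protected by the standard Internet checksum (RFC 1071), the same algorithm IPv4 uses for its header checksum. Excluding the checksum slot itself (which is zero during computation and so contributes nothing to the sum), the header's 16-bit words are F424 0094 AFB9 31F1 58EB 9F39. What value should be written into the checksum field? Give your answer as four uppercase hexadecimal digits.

One's-complement addition (fold any carry out of bit 15 back into bit 0):
  0xF424 + 0x0094 = 0x0F4B8
  0xF4B8 + 0xAFB9 = 0x1A471 → wrap carry → 0xA472
  0xA472 + 0x31F1 = 0x0D663
  0xD663 + 0x58EB = 0x12F4E → wrap carry → 0x2F4F
  0x2F4F + 0x9F39 = 0x0CE88
One's-complement sum = 0xCE88.
Checksum = ~0xCE88 & 0xFFFF = 0x3177.

3177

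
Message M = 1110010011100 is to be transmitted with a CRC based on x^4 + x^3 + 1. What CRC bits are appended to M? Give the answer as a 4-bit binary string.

0100

Append 4 zeros: 11100100111000000. Divide by 11001 (XOR where the leading bit is 1):
  pos 0: 11100 XOR 11001 = 00101
  pos 2: 10110 XOR 11001 = 01111
  pos 3: 11110 XOR 11001 = 00111
  pos 5: 11111 XOR 11001 = 00110
  pos 7: 11010 XOR 11001 = 00011
  pos 10: 11000 XOR 11001 = 00001
Remainder (last 4 bits) = 0100. This is the CRC / FCS.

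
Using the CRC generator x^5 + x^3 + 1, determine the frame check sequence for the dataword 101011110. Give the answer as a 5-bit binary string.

00010

Append 5 zeros: 10101111000000. Divide by 101001 (XOR where the leading bit is 1):
  pos 0: 101011 XOR 101001 = 000010
  pos 4: 101100 XOR 101001 = 000101
  pos 7: 101000 XOR 101001 = 000001
Remainder (last 5 bits) = 00010. This is the CRC / FCS.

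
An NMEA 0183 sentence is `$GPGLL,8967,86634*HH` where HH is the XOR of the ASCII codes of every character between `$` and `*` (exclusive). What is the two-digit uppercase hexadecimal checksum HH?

XOR the ASCII codes of the payload characters:
  'G' = 0x47 → acc = 0x47
  'P' = 0x50 → acc = 0x17
  'G' = 0x47 → acc = 0x50
  'L' = 0x4C → acc = 0x1C
  'L' = 0x4C → acc = 0x50
  ',' = 0x2C → acc = 0x7C
  '8' = 0x38 → acc = 0x44
  '9' = 0x39 → acc = 0x7D
  '6' = 0x36 → acc = 0x4B
  '7' = 0x37 → acc = 0x7C
  ',' = 0x2C → acc = 0x50
  '8' = 0x38 → acc = 0x68
  '6' = 0x36 → acc = 0x5E
  '6' = 0x36 → acc = 0x68
  '3' = 0x33 → acc = 0x5B
  '4' = 0x34 → acc = 0x6F
Checksum = 0x6F.

6F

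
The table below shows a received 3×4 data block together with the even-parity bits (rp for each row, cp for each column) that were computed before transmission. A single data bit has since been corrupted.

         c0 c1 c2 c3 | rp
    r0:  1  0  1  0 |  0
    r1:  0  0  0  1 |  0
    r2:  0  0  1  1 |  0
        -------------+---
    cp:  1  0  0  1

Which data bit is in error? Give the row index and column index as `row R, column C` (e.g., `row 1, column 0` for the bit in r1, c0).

Recompute each row's even parity and compare to rp:
  r0: data parity 0, sent rp 0 → ok
  r1: data parity 1, sent rp 0 → mismatch
  r2: data parity 0, sent rp 0 → ok
Recompute each column's even parity and compare to cp:
  c0: data parity 1, sent cp 1 → ok
  c1: data parity 0, sent cp 0 → ok
  c2: data parity 0, sent cp 0 → ok
  c3: data parity 0, sent cp 1 → mismatch
Exactly one row (r1) and one column (c3) fail → the flipped bit is at their intersection.

row 1, column 3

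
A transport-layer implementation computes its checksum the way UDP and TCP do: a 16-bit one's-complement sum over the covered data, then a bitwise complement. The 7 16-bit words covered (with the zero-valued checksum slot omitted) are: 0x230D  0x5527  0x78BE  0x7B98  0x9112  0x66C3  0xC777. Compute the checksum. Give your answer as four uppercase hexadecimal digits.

D426

One's-complement addition (fold any carry out of bit 15 back into bit 0):
  0x230D + 0x5527 = 0x07834
  0x7834 + 0x78BE = 0x0F0F2
  0xF0F2 + 0x7B98 = 0x16C8A → wrap carry → 0x6C8B
  0x6C8B + 0x9112 = 0x0FD9D
  0xFD9D + 0x66C3 = 0x16460 → wrap carry → 0x6461
  0x6461 + 0xC777 = 0x12BD8 → wrap carry → 0x2BD9
One's-complement sum = 0x2BD9.
Checksum = ~0x2BD9 & 0xFFFF = 0xD426.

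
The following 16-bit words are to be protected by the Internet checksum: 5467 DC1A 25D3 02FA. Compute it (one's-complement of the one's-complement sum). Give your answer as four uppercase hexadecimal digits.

A6B0

One's-complement addition (fold any carry out of bit 15 back into bit 0):
  0x5467 + 0xDC1A = 0x13081 → wrap carry → 0x3082
  0x3082 + 0x25D3 = 0x05655
  0x5655 + 0x02FA = 0x0594F
One's-complement sum = 0x594F.
Checksum = ~0x594F & 0xFFFF = 0xA6B0.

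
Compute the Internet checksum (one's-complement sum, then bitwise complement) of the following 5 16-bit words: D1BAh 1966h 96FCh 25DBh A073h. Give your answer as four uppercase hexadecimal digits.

One's-complement addition (fold any carry out of bit 15 back into bit 0):
  0xD1BA + 0x1966 = 0x0EB20
  0xEB20 + 0x96FC = 0x1821C → wrap carry → 0x821D
  0x821D + 0x25DB = 0x0A7F8
  0xA7F8 + 0xA073 = 0x1486B → wrap carry → 0x486C
One's-complement sum = 0x486C.
Checksum = ~0x486C & 0xFFFF = 0xB793.

B793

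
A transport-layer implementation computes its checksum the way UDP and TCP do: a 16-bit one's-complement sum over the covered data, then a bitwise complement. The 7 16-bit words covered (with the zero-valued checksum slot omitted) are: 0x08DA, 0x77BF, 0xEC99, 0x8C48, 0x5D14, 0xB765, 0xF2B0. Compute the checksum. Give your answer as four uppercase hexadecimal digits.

FF58

One's-complement addition (fold any carry out of bit 15 back into bit 0):
  0x08DA + 0x77BF = 0x08099
  0x8099 + 0xEC99 = 0x16D32 → wrap carry → 0x6D33
  0x6D33 + 0x8C48 = 0x0F97B
  0xF97B + 0x5D14 = 0x1568F → wrap carry → 0x5690
  0x5690 + 0xB765 = 0x10DF5 → wrap carry → 0x0DF6
  0x0DF6 + 0xF2B0 = 0x100A6 → wrap carry → 0x00A7
One's-complement sum = 0x00A7.
Checksum = ~0x00A7 & 0xFFFF = 0xFF58.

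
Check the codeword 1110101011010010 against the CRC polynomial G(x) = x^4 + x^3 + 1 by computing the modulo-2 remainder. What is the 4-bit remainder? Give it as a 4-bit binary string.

Modulo-2 division of 1110101011010010 by 11001:
  pos 0: 11101 XOR 11001 = 00100
  pos 2: 10001 XOR 11001 = 01000
  pos 3: 10000 XOR 11001 = 01001
  pos 4: 10011 XOR 11001 = 01010
  pos 5: 10101 XOR 11001 = 01100
  pos 6: 11000 XOR 11001 = 00001
  pos 10: 11001 XOR 11001 = 00000
Remainder = 0000 (zero — the frame passes the CRC check).

0000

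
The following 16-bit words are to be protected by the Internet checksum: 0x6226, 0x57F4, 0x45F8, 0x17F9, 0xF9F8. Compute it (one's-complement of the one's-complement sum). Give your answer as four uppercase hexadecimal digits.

One's-complement addition (fold any carry out of bit 15 back into bit 0):
  0x6226 + 0x57F4 = 0x0BA1A
  0xBA1A + 0x45F8 = 0x10012 → wrap carry → 0x0013
  0x0013 + 0x17F9 = 0x0180C
  0x180C + 0xF9F8 = 0x11204 → wrap carry → 0x1205
One's-complement sum = 0x1205.
Checksum = ~0x1205 & 0xFFFF = 0xEDFA.

EDFA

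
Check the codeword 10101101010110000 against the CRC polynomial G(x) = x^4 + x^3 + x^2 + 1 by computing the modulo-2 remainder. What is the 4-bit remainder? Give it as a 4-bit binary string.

0000

Modulo-2 division of 10101101010110000 by 11101:
  pos 0: 10101 XOR 11101 = 01000
  pos 1: 10001 XOR 11101 = 01100
  pos 2: 11000 XOR 11101 = 00101
  pos 4: 10110 XOR 11101 = 01011
  pos 5: 10111 XOR 11101 = 01010
  pos 6: 10100 XOR 11101 = 01001
  pos 7: 10011 XOR 11101 = 01110
  pos 8: 11101 XOR 11101 = 00000
Remainder = 0000 (zero — the frame passes the CRC check).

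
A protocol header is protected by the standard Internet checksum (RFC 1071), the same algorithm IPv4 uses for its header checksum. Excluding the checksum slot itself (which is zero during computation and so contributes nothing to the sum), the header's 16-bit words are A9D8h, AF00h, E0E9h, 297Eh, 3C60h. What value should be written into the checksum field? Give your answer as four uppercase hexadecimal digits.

605E

One's-complement addition (fold any carry out of bit 15 back into bit 0):
  0xA9D8 + 0xAF00 = 0x158D8 → wrap carry → 0x58D9
  0x58D9 + 0xE0E9 = 0x139C2 → wrap carry → 0x39C3
  0x39C3 + 0x297E = 0x06341
  0x6341 + 0x3C60 = 0x09FA1
One's-complement sum = 0x9FA1.
Checksum = ~0x9FA1 & 0xFFFF = 0x605E.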